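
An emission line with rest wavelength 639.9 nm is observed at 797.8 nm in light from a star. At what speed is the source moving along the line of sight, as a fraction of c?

0.217

λ'/λ₀ = 1.2468 > 1 (redshift), so the source is receding.
λ'/λ₀ = √((1 + β)/(1 − β)) for a receding source ⇒ β = (r² − 1)/(r² + 1) with r = λ'/λ₀.
β = (1.5544 − 1)/(1.5544 + 1) ≈ 0.217.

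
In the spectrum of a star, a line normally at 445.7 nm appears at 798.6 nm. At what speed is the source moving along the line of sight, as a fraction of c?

0.525c

λ'/λ₀ = 1.7918 > 1 (redshift), so the source is receding.
λ'/λ₀ = √((1 + β)/(1 − β)) for a receding source ⇒ β = (r² − 1)/(r² + 1) with r = λ'/λ₀.
β = (3.2105 − 1)/(3.2105 + 1) ≈ 0.525.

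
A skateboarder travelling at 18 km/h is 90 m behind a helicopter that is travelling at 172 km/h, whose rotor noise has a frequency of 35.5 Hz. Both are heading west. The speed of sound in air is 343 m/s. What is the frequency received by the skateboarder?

31.6 Hz

172 km/h = 47.78 m/s; 18 km/h = 5 m/s.
The skateboarder is behind, so the helicopter is moving away from it while the skateboarder is moving toward the helicopter.
With source receding and observer approaching, f' = f · (v + v_o)/(v + v_s).
f' = 35.5 × (343 + 5)/(343 + 47.78) = 35.5 × 348/390.78 ≈ 31.6 Hz.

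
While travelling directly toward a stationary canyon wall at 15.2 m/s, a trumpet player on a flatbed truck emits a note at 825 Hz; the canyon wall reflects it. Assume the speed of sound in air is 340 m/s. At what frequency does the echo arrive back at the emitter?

The canyon wall receives the sound from a moving source: f₁ = f₀ · v/(v − v_e) = 825 × 340/324.8 ≈ 864 Hz.
On the return leg the trumpet player on a flatbed truck is a moving observer: f₂ = f₁ · (v + v_e)/v = 864 × 355.2/340 ≈ 902 Hz.

902 Hz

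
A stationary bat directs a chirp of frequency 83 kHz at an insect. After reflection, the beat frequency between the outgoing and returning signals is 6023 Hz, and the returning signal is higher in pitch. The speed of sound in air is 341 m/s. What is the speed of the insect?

11.9 m/s

Double Doppler shift off a moving reflector: f₂ = f₀ · (v + u)/(v − u) (u > 0 toward emitter).
Returning signal is higher, so f₂ = f₀ + Δf = 83000 + 6023 = 89023 Hz.
Rearranging, u = v · (f₂ − f₀)/(f₂ + f₀) = 341 × 6023/172023 ≈ 11.9 m/s.
So the insect is moving at 11.9 m/s toward the emitter.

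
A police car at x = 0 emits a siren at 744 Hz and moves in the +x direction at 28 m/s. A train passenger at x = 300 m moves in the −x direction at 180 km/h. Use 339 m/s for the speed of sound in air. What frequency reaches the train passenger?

931 Hz

180 km/h = 50 m/s.
The observer lies on the +x side, so the source is heading toward the observer and the observer is heading toward the source.
With source approaching and observer approaching, f' = f · (v + v_o)/(v − v_s).
f' = 744 × (339 + 50)/(339 − 28) = 744 × 389/311 ≈ 931 Hz.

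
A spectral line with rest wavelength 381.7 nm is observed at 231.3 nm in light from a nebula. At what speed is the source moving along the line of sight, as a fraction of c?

λ'/λ₀ = 0.6060 < 1 (blueshift), so the source is approaching.
λ'/λ₀ = √((1 − β)/(1 + β)) for an approaching source ⇒ β = (1 − r²)/(1 + r²) with r = λ'/λ₀.
β = (1 − 0.3672)/(1 + 0.3672) ≈ 0.463.

0.463c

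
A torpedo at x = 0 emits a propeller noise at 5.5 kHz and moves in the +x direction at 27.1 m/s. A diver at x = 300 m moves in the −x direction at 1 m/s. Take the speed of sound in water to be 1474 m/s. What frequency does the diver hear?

The observer lies on the +x side, so the source is heading toward the observer and the observer is heading toward the source.
With source approaching and observer approaching, f' = f · (v + v_o)/(v − v_s).
f' = 5.5 × (1474 + 1)/(1474 − 27.1) = 5.5 × 1475/1446.9 ≈ 5.61 kHz.

5.61 kHz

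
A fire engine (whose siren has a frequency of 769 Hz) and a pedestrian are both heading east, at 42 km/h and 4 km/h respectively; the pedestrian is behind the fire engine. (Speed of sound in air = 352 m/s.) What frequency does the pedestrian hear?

747 Hz

42 km/h = 11.67 m/s; 4 km/h = 1.111 m/s.
The pedestrian is behind, so the fire engine is moving away from it while the pedestrian is moving toward the fire engine.
General Doppler shift: f' = f · (v + v_o)/(v + v_s).
f' = 769 × (352 + 1.111)/(352 + 11.67) = 769 × 353.11/363.67 ≈ 747 Hz.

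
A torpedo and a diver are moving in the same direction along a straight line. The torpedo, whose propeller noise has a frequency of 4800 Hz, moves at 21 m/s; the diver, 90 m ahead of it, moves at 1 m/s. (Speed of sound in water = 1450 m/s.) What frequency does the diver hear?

4867 Hz

The diver is ahead, so the torpedo is moving toward it while the diver is moving away from the torpedo.
With source approaching and observer receding, f' = f · (v − v_o)/(v − v_s).
f' = 4800 × (1450 − 1)/(1450 − 21) = 4800 × 1449/1429 ≈ 4867 Hz.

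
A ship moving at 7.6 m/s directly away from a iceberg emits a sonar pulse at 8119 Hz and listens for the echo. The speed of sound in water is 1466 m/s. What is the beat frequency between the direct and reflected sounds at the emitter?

The iceberg receives the sound from a moving source: f₁ = f₀ · v/(v + v_e) = 8119 × 1466/1473.6 ≈ 8077.1 Hz.
On the return leg the ship is a moving observer: f₂ = f₁ · (v − v_e)/v = 8077.1 × 1458.4/1466 ≈ 8035.3 Hz.
Equivalently f₂ = f₀ · (v − v_e)/(v + v_e).
Beat against the emitted tone: |f₂ − f₀| = 2v_e·f₀/(v + v_e) = 2 × 7.6 × 8119/1473.6 ≈ 84 Hz.

84 Hz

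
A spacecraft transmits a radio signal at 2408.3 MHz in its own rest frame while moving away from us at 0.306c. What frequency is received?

1755.6 MHz

Relativistic Doppler for frequency: f' = f₀ · √((1 − β)/(1 + β)).
f' = 2408.3 × √(0.6940/1.3060) = 2408.3 × 0.72897 ≈ 1755.6 MHz.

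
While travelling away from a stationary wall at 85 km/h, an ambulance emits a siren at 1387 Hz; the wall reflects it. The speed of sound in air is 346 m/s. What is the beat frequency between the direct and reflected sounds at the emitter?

85 km/h = 23.61 m/s.
The wall receives the sound from a moving source: f₁ = f₀ · v/(v + v_e) = 1387 × 346/369.61 ≈ 1298.4 Hz.
On the return leg the ambulance is a moving observer: f₂ = f₁ · (v − v_e)/v = 1298.4 × 322.39/346 ≈ 1209.8 Hz.
Beat against the emitted tone: |f₂ − f₀| = 2v_e·f₀/(v + v_e) = 2 × 23.61 × 1387/369.61 ≈ 177 Hz.

177 Hz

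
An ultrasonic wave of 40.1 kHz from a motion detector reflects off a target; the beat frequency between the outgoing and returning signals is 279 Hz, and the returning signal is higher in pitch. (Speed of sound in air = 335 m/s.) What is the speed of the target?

1.16 m/s

Double Doppler shift off a moving reflector: f₂ = f₀ · (v + u)/(v − u) (u > 0 toward emitter).
Returning signal is higher, so f₂ = f₀ + Δf = 40100 + 279 = 40379 Hz.
Rearranging, u = v · (f₂ − f₀)/(f₂ + f₀) = 335 × 279/80479 ≈ 1.16 m/s.
So the target is moving at 1.16 m/s toward the emitter.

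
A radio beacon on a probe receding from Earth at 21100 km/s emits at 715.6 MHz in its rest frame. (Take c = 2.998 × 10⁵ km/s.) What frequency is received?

666.9 MHz

β = v/c = 21100/299800 = 0.0704.
Relativistic Doppler for frequency: f' = f₀ · √((1 − β)/(1 + β)).
f' = 715.6 × √(0.9296/1.0704) = 715.6 × 0.93193 ≈ 666.9 MHz.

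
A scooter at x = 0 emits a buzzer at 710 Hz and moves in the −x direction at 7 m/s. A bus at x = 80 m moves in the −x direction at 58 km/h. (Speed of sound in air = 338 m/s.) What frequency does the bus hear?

58 km/h = 16.11 m/s.
The observer lies on the +x side, so the source is heading away from the observer and the observer is heading toward the source.
General Doppler shift: f' = f · (v + v_o)/(v + v_s).
f' = 710 × (338 + 16.11)/(338 + 7) = 710 × 354.11/345 ≈ 729 Hz.

729 Hz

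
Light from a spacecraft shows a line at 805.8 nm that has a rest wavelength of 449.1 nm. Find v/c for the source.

0.526c

λ'/λ₀ = 1.7943 > 1 (redshift), so the source is receding.
λ'/λ₀ = √((1 + β)/(1 − β)) for a receding source ⇒ β = (r² − 1)/(r² + 1) with r = λ'/λ₀.
β = (3.2194 − 1)/(3.2194 + 1) ≈ 0.526.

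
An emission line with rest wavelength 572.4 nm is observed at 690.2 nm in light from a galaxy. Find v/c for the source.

λ'/λ₀ = 1.2058 > 1 (redshift), so the source is receding.
λ'/λ₀ = √((1 + β)/(1 − β)) for a receding source ⇒ β = (r² − 1)/(r² + 1) with r = λ'/λ₀.
β = (1.4540 − 1)/(1.4540 + 1) ≈ 0.185.

0.185c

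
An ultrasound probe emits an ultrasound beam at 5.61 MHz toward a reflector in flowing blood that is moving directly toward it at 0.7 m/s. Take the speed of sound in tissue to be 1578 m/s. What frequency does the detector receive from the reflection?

The reflector in flowing blood first receives the wave as a moving observer: f₁ = f₀ · (v + u)/v = 5.61 × (1578 + 0.7)/1578 ≈ 5.612 MHz.
The reflection then acts as a moving source: f₂ = f₁ · v/(v − u) ≈ 5.615 MHz.
Equivalently f₂ = f₀ · (v + u)/(v − u).

5.615 MHz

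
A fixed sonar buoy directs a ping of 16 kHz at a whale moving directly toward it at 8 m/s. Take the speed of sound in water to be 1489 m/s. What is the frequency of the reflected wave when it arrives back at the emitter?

At the whale (a moving observer), f₁ = f₀ · (v + u)/v = 16 × 1497/1489 ≈ 16.09 kHz.
The reflection then acts as a moving source: f₂ = f₁ · v/(v − u) ≈ 16.17 kHz.
Equivalently f₂ = f₀ · (v + u)/(v − u).

16.17 kHz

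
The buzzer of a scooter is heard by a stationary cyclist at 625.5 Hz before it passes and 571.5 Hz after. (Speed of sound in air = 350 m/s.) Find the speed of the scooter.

15.8 m/s

f₁/f₂ = (v + v_s)/(v − v_s), so v_s = v · (f₁ − f₂)/(f₁ + f₂).
v_s = 350 × (625.5 − 571.5)/(625.5 + 571.5) = 350 × 54.0/1197.0 ≈ 15.8 m/s.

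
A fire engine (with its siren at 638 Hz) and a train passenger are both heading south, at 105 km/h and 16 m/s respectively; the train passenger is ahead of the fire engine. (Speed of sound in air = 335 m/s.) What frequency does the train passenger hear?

665 Hz

105 km/h = 29.17 m/s.
The train passenger is ahead, so the fire engine is moving toward it while the train passenger is moving away from the fire engine.
With source approaching and observer receding, f' = f · (v − v_o)/(v − v_s).
f' = 638 × (335 − 16)/(335 − 29.17) = 638 × 319/305.83 ≈ 665 Hz.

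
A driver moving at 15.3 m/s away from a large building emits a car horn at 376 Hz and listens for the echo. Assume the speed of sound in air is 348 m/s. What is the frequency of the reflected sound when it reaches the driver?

The large building receives the sound from a moving source: f₁ = f₀ · v/(v + v_e) = 376 × 348/363.3 ≈ 360 Hz.
On the return leg the driver is a moving observer: f₂ = f₁ · (v − v_e)/v = 360 × 332.7/348 ≈ 344 Hz.

344 Hz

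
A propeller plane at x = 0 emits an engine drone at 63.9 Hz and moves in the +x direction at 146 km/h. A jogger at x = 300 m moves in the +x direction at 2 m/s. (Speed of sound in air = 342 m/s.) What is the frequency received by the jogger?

146 km/h = 40.56 m/s.
The observer lies on the +x side, so the source is heading toward the observer and the observer is heading away from the source.
General Doppler shift: f' = f · (v − v_o)/(v − v_s).
f' = 63.9 × (342 − 2)/(342 − 40.56) = 63.9 × 340/301.44 ≈ 72 Hz.

72 Hz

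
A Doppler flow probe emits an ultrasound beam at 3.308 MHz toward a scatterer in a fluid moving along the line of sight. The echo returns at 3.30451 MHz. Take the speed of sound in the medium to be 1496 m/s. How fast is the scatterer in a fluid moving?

Double Doppler shift off a moving reflector: f₂ = f₀ · (v + u)/(v − u) (u > 0 toward emitter).
Rearranging, u = v · (f₂ − f₀)/(f₂ + f₀) = 1496 × -0.00349/6.61251 ≈ -0.79 m/s.
So the scatterer in a fluid is moving at 0.79 m/s away from the emitter.

0.79 m/s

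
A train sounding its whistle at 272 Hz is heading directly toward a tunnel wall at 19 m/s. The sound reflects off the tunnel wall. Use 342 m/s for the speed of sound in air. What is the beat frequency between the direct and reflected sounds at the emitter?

The tunnel wall receives the sound from a moving source: f₁ = f₀ · v/(v − v_e) = 272 × 342/323 ≈ 288.0 Hz.
On the return leg the train is a moving observer: f₂ = f₁ · (v + v_e)/v = 288.0 × 361/342 ≈ 304.0 Hz.
Equivalently f₂ = f₀ · (v + v_e)/(v − v_e).
Beat against the emitted tone: |f₂ − f₀| = 2v_e·f₀/(v − v_e) = 2 × 19 × 272/323 ≈ 32.0 Hz.

32.0 Hz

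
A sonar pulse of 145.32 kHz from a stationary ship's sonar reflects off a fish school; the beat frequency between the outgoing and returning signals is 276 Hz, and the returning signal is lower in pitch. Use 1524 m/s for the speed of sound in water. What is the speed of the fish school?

1.45 m/s

Double Doppler shift off a moving reflector: f₂ = f₀ · (v + u)/(v − u) (u > 0 toward emitter).
Returning signal is lower, so f₂ = f₀ − Δf = 145320 − 276 = 145044 Hz.
Rearranging, u = v · (f₂ − f₀)/(f₂ + f₀) = 1524 × -276/290364 ≈ -1.45 m/s.
So the fish school is moving at 1.45 m/s away from the emitter.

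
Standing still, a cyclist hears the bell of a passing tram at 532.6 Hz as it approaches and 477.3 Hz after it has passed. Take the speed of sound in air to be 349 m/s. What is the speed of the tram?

f₁/f₂ = (v + v_s)/(v − v_s), so v_s = v · (f₁ − f₂)/(f₁ + f₂).
v_s = 349 × (532.6 − 477.3)/(532.6 + 477.3) = 349 × 55.3/1009.9 ≈ 19.1 m/s.

19.1 m/s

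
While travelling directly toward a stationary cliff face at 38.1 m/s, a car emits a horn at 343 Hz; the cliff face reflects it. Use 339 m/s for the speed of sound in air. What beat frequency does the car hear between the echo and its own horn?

The cliff face receives the sound from a moving source: f₁ = f₀ · v/(v − v_e) = 343 × 339/300.9 ≈ 386.4 Hz.
On the return leg the car is a moving observer: f₂ = f₁ · (v + v_e)/v = 386.4 × 377.1/339 ≈ 429.9 Hz.
Beat against the emitted tone: |f₂ − f₀| = 2v_e·f₀/(v − v_e) = 2 × 38.1 × 343/300.9 ≈ 87 Hz.

87 Hz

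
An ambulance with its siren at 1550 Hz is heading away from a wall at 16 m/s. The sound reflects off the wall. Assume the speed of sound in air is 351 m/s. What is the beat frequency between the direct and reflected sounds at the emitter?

The wall receives the sound from a moving source: f₁ = f₀ · v/(v + v_e) = 1550 × 351/367 ≈ 1482.4 Hz.
On the return leg the ambulance is a moving observer: f₂ = f₁ · (v − v_e)/v = 1482.4 × 335/351 ≈ 1414.9 Hz.
Beat against the emitted tone: |f₂ − f₀| = 2v_e·f₀/(v + v_e) = 2 × 16 × 1550/367 ≈ 135 Hz.

135 Hz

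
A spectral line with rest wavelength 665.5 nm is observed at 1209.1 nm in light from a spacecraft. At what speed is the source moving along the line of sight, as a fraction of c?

0.535c

λ'/λ₀ = 1.8168 > 1 (redshift), so the source is receding.
λ'/λ₀ = √((1 + β)/(1 − β)) for a receding source ⇒ β = (r² − 1)/(r² + 1) with r = λ'/λ₀.
β = (3.3009 − 1)/(3.3009 + 1) ≈ 0.535.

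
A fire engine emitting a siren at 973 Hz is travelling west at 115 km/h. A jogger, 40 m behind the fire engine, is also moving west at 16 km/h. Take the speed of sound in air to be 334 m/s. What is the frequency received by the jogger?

115 km/h = 31.94 m/s; 16 km/h = 4.444 m/s.
The jogger is behind, so the fire engine is moving away from it while the jogger is moving toward the fire engine.
With source receding and observer approaching, f' = f · (v + v_o)/(v + v_s).
f' = 973 × (334 + 4.444)/(334 + 31.94) = 973 × 338.44/365.94 ≈ 900 Hz.

900 Hz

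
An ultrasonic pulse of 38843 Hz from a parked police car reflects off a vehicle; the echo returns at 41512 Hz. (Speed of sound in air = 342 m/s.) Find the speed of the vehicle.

Double Doppler shift off a moving reflector: f₂ = f₀ · (v + u)/(v − u) (u > 0 toward emitter).
Rearranging, u = v · (f₂ − f₀)/(f₂ + f₀) = 342 × 2669/80355 ≈ 11.4 m/s.
So the vehicle is moving at 11.4 m/s toward the emitter.

11.4 m/s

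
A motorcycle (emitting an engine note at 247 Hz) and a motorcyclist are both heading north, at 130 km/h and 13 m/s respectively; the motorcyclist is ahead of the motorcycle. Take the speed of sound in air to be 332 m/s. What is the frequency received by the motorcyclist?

266 Hz

130 km/h = 36.11 m/s.
The motorcyclist is ahead, so the motorcycle is moving toward it while the motorcyclist is moving away from the motorcycle.
Both move, so f' = f · (v − v_o)/(v − v_s).
f' = 247 × (332 − 13)/(332 − 36.11) = 247 × 319/295.89 ≈ 266 Hz.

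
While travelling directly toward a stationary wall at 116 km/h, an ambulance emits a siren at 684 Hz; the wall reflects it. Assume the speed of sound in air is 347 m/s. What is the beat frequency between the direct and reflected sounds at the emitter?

140 Hz

116 km/h = 32.22 m/s.
The wall receives the sound from a moving source: f₁ = f₀ · v/(v − v_e) = 684 × 347/314.78 ≈ 754.0 Hz.
On the return leg the ambulance is a moving observer: f₂ = f₁ · (v + v_e)/v = 754.0 × 379.22/347 ≈ 824.0 Hz.
Equivalently f₂ = f₀ · (v + v_e)/(v − v_e).
Beat against the emitted tone: |f₂ − f₀| = 2v_e·f₀/(v − v_e) = 2 × 32.22 × 684/314.78 ≈ 140 Hz.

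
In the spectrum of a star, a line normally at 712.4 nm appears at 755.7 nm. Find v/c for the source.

λ'/λ₀ = 1.0608 > 1 (redshift), so the source is receding.
λ'/λ₀ = √((1 + β)/(1 − β)) for a receding source ⇒ β = (r² − 1)/(r² + 1) with r = λ'/λ₀.
β = (1.1253 − 1)/(1.1253 + 1) ≈ 0.059.

0.059c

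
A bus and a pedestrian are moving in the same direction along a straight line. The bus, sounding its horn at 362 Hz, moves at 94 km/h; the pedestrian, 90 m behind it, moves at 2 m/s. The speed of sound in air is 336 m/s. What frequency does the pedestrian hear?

94 km/h = 26.11 m/s.
The pedestrian is behind, so the bus is moving away from it while the pedestrian is moving toward the bus.
Both move, so f' = f · (v + v_o)/(v + v_s).
f' = 362 × (336 + 2)/(336 + 26.11) = 362 × 338/362.11 ≈ 338 Hz.

338 Hz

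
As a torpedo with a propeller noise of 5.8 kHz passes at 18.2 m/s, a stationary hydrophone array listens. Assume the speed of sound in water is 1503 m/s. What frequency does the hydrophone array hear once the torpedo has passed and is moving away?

5.73 kHz

Receding: f₂ = f · v/(v + v_s) = 5.8 × 1503/1521.2 ≈ 5.73 kHz.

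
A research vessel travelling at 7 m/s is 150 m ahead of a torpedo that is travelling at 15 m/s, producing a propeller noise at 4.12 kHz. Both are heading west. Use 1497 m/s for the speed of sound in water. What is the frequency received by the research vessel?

The research vessel is ahead, so the torpedo is moving toward it while the research vessel is moving away from the torpedo.
Both move, so f' = f · (v − v_o)/(v − v_s).
f' = 4.12 × (1497 − 7)/(1497 − 15) = 4.12 × 1490/1482 ≈ 4.14 kHz.

4.14 kHz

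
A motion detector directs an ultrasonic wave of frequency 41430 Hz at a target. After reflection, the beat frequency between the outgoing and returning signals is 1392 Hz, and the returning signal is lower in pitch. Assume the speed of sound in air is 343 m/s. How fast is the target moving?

5.9 m/s

Double Doppler shift off a moving reflector: f₂ = f₀ · (v + u)/(v − u) (u > 0 toward emitter).
Returning signal is lower, so f₂ = f₀ − Δf = 41430 − 1392 = 40038 Hz.
Rearranging, u = v · (f₂ − f₀)/(f₂ + f₀) = 343 × -1392/81468 ≈ -5.9 m/s.
So the target is moving at 5.9 m/s away from the emitter.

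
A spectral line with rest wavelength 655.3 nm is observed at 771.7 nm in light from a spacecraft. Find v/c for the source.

0.162c

λ'/λ₀ = 1.1776 > 1 (redshift), so the source is receding.
λ'/λ₀ = √((1 + β)/(1 − β)) for a receding source ⇒ β = (r² − 1)/(r² + 1) with r = λ'/λ₀.
β = (1.3868 − 1)/(1.3868 + 1) ≈ 0.162.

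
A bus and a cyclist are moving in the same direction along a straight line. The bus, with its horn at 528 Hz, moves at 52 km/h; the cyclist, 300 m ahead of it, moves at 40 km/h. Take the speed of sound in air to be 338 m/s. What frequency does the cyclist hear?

533 Hz

52 km/h = 14.44 m/s; 40 km/h = 11.11 m/s.
The cyclist is ahead, so the bus is moving toward it while the cyclist is moving away from the bus.
General Doppler shift: f' = f · (v − v_o)/(v − v_s).
f' = 528 × (338 − 11.11)/(338 − 14.44) = 528 × 326.89/323.56 ≈ 533 Hz.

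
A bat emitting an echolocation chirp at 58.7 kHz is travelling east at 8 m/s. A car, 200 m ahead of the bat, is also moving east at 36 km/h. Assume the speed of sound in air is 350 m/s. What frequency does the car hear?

58.4 kHz

36 km/h = 10 m/s.
The car is ahead, so the bat is moving toward it while the car is moving away from the bat.
General Doppler shift: f' = f · (v − v_o)/(v − v_s).
f' = 58.7 × (350 − 10)/(350 − 8) = 58.7 × 340/342 ≈ 58.4 kHz.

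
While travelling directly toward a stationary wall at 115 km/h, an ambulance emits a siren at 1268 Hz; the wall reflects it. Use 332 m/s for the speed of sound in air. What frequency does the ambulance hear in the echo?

115 km/h = 31.94 m/s.
The wall receives the sound from a moving source: f₁ = f₀ · v/(v − v_e) = 1268 × 332/300.06 ≈ 1403 Hz.
On the return leg the ambulance is a moving observer: f₂ = f₁ · (v + v_e)/v = 1403 × 363.94/332 ≈ 1538 Hz.
Equivalently f₂ = f₀ · (v + v_e)/(v − v_e).

1538 Hz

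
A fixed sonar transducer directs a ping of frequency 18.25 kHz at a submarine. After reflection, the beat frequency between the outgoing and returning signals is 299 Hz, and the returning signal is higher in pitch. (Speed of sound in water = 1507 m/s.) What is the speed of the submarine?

12.2 m/s

Double Doppler shift off a moving reflector: f₂ = f₀ · (v + u)/(v − u) (u > 0 toward emitter).
Returning signal is higher, so f₂ = f₀ + Δf = 18250 + 299 = 18549 Hz.
Rearranging, u = v · (f₂ − f₀)/(f₂ + f₀) = 1507 × 299/36799 ≈ 12.2 m/s.
So the submarine is moving at 12.2 m/s toward the emitter.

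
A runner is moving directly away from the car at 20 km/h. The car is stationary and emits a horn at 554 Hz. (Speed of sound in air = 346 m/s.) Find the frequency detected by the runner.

545 Hz

20 km/h = 5.556 m/s.
Only the observer moves, away from the source, so f' = f · (v − v_o)/v.
f' = 554 × (346 − 5.556)/346 = 554 × 340.44/346 ≈ 545 Hz.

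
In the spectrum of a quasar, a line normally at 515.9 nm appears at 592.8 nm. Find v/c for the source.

λ'/λ₀ = 1.1491 > 1 (redshift), so the source is receding.
λ'/λ₀ = √((1 + β)/(1 − β)) for a receding source ⇒ β = (r² − 1)/(r² + 1) with r = λ'/λ₀.
β = (1.3203 − 1)/(1.3203 + 1) ≈ 0.138.

0.138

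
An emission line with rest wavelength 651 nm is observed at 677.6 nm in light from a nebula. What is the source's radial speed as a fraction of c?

0.040c

λ'/λ₀ = 1.0409 > 1 (redshift), so the source is receding.
λ'/λ₀ = √((1 + β)/(1 − β)) for a receding source ⇒ β = (r² − 1)/(r² + 1) with r = λ'/λ₀.
β = (1.0834 − 1)/(1.0834 + 1) ≈ 0.040.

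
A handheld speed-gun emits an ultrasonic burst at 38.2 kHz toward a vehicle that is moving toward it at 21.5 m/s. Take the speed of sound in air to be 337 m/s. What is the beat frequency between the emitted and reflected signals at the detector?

5206 Hz

At the vehicle (a moving observer), f₁ = f₀ · (v + u)/v = 38.2 × 358.5/337 ≈ 40.64 kHz.
On reflection it acts as a source moving toward the stationary detector: f₂ = f₁ · v/(v − u) = 40.64 × 337/315.5 ≈ 43.41 kHz.
Equivalently f₂ = f₀ · (v + u)/(v − u).
Beat frequency (with f₀ = 38200 Hz): |f₂ − f₀| = 2u·f₀/(v − u) = 2 × 21.5 × 38200/315.5 ≈ 5206 Hz.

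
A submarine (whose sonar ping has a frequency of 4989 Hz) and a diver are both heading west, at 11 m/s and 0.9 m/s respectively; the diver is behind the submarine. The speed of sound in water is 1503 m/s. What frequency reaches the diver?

The diver is behind, so the submarine is moving away from it while the diver is moving toward the submarine.
General Doppler shift: f' = f · (v + v_o)/(v + v_s).
f' = 4989 × (1503 + 0.9)/(1503 + 11) = 4989 × 1503.9/1514 ≈ 4956 Hz.

4956 Hz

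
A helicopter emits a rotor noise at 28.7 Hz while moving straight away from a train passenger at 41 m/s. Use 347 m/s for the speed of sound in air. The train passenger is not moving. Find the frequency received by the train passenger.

25.7 Hz

Moving source, stationary observer: f' = f · v/(v + v_s) since the source is receding.
f' = 28.7 × 347/(347 + 41) = 28.7 × 347/388 ≈ 25.7 Hz.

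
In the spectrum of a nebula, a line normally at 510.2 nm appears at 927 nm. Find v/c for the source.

λ'/λ₀ = 1.8169 > 1 (redshift), so the source is receding.
λ'/λ₀ = √((1 + β)/(1 − β)) for a receding source ⇒ β = (r² − 1)/(r² + 1) with r = λ'/λ₀.
β = (3.3013 − 1)/(3.3013 + 1) ≈ 0.535.

0.535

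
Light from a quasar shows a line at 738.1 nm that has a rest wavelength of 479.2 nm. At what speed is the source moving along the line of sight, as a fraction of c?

0.407

λ'/λ₀ = 1.5403 > 1 (redshift), so the source is receding.
λ'/λ₀ = √((1 + β)/(1 − β)) for a receding source ⇒ β = (r² − 1)/(r² + 1) with r = λ'/λ₀.
β = (2.3724 − 1)/(2.3724 + 1) ≈ 0.407.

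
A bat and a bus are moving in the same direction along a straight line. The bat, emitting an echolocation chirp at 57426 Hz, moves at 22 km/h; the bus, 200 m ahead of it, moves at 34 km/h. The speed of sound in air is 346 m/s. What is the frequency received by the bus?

56863 Hz

22 km/h = 6.111 m/s; 34 km/h = 9.444 m/s.
The bus is ahead, so the bat is moving toward it while the bus is moving away from the bat.
General Doppler shift: f' = f · (v − v_o)/(v − v_s).
f' = 57426 × (346 − 9.444)/(346 − 6.111) = 57426 × 336.56/339.89 ≈ 56863 Hz.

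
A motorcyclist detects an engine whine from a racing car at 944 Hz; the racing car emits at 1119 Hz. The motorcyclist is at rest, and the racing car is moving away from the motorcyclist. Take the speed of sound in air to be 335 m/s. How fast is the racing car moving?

f' = f · v/(v + v_s) ⇒ v_s = v · |1 − f/f'|.
v_s = 335 × |1 − 1119/944| = 335 × 0.1854 ≈ 62 m/s.

62 m/s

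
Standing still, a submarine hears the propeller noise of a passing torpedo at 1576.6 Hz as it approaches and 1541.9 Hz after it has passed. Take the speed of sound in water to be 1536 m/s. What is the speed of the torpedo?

f₁/f₂ = (v + v_s)/(v − v_s), so v_s = v · (f₁ − f₂)/(f₁ + f₂).
v_s = 1536 × (1576.6 − 1541.9)/(1576.6 + 1541.9) = 1536 × 34.7/3118.5 ≈ 17.1 m/s.

17.1 m/s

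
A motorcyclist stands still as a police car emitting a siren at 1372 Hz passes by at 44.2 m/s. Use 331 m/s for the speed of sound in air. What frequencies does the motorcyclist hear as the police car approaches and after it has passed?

Approaching: f₁ = f · v/(v − v_s) = 1372 × 331/286.8 ≈ 1583 Hz.
Receding: f₂ = f · v/(v + v_s) = 1372 × 331/375.2 ≈ 1210 Hz.

1583 Hz approaching; 1210 Hz receding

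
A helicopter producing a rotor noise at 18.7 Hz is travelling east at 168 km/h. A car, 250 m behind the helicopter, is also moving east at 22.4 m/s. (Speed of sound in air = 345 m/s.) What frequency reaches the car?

168 km/h = 46.67 m/s.
The car is behind, so the helicopter is moving away from it while the car is moving toward the helicopter.
With source receding and observer approaching, f' = f · (v + v_o)/(v + v_s).
f' = 18.7 × (345 + 22.4)/(345 + 46.67) = 18.7 × 367.4/391.67 ≈ 17.5 Hz.

17.5 Hz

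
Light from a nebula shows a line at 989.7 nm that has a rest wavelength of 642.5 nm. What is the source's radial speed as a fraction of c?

λ'/λ₀ = 1.5404 > 1 (redshift), so the source is receding.
λ'/λ₀ = √((1 + β)/(1 − β)) for a receding source ⇒ β = (r² − 1)/(r² + 1) with r = λ'/λ₀.
β = (2.3728 − 1)/(2.3728 + 1) ≈ 0.407.

0.407c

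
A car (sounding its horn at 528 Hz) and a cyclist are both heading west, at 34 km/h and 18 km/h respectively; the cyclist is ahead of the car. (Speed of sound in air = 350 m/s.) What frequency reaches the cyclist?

34 km/h = 9.444 m/s; 18 km/h = 5 m/s.
The cyclist is ahead, so the car is moving toward it while the cyclist is moving away from the car.
With source approaching and observer receding, f' = f · (v − v_o)/(v − v_s).
f' = 528 × (350 − 5)/(350 − 9.444) = 528 × 345/340.56 ≈ 535 Hz.

535 Hz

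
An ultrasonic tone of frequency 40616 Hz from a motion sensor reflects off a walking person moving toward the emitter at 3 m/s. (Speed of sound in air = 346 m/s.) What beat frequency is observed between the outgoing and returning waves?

At the walking person (a moving observer), f₁ = f₀ · (v + u)/v = 40616 × 349/346 ≈ 40968 Hz.
On reflection it acts as a source moving toward the stationary detector: f₂ = f₁ · v/(v − u) = 40968 × 346/343 ≈ 41326 Hz.
Beat frequency: |f₂ − f₀| = 2u·f₀/(v − u) = 2 × 3 × 40616/343 ≈ 710 Hz.

710 Hz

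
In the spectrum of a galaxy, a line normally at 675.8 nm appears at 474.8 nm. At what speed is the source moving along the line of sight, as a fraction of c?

λ'/λ₀ = 0.7026 < 1 (blueshift), so the source is approaching.
λ'/λ₀ = √((1 − β)/(1 + β)) for an approaching source ⇒ β = (1 − r²)/(1 + r²) with r = λ'/λ₀.
β = (1 − 0.4936)/(1 + 0.4936) ≈ 0.339.

0.339c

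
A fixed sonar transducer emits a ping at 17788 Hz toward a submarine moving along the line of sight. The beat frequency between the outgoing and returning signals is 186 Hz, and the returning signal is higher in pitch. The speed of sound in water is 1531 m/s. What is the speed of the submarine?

8.0 m/s

Double Doppler shift off a moving reflector: f₂ = f₀ · (v + u)/(v − u) (u > 0 toward emitter).
Returning signal is higher, so f₂ = f₀ + Δf = 17788 + 186 = 17974 Hz.
Rearranging, u = v · (f₂ − f₀)/(f₂ + f₀) = 1531 × 186/35762 ≈ 8.0 m/s.
So the submarine is moving at 8.0 m/s toward the emitter.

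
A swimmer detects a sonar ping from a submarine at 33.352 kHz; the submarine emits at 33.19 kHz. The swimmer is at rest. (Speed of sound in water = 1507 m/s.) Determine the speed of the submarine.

f' > f, so the submarine is approaching.
f' = f · v/(v − v_s) ⇒ v_s = v · |1 − f/f'|.
v_s = 1507 × |1 − 33.19/33.352| = 1507 × 0.004857 ≈ 7.3 m/s.

7.3 m/s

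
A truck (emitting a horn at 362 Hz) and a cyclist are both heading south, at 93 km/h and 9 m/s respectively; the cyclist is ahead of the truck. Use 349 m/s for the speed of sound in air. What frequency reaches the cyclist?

381 Hz

93 km/h = 25.83 m/s.
The cyclist is ahead, so the truck is moving toward it while the cyclist is moving away from the truck.
With source approaching and observer receding, f' = f · (v − v_o)/(v − v_s).
f' = 362 × (349 − 9)/(349 − 25.83) = 362 × 340/323.17 ≈ 381 Hz.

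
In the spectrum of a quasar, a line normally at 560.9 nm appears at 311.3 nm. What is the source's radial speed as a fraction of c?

0.529

λ'/λ₀ = 0.5550 < 1 (blueshift), so the source is approaching.
λ'/λ₀ = √((1 − β)/(1 + β)) for an approaching source ⇒ β = (1 − r²)/(1 + r²) with r = λ'/λ₀.
β = (1 − 0.3080)/(1 + 0.3080) ≈ 0.529.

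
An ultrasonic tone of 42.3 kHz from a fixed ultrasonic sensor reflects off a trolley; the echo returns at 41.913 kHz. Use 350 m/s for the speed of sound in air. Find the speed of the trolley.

1.61 m/s

Double Doppler shift off a moving reflector: f₂ = f₀ · (v + u)/(v − u) (u > 0 toward emitter).
Rearranging, u = v · (f₂ − f₀)/(f₂ + f₀) = 350 × -0.387/84.213 ≈ -1.61 m/s.
So the trolley is moving at 1.61 m/s away from the emitter.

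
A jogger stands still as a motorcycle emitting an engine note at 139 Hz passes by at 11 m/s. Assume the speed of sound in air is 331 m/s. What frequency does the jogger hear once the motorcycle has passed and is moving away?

135 Hz

Receding: f₂ = f · v/(v + v_s) = 139 × 331/342 ≈ 135 Hz.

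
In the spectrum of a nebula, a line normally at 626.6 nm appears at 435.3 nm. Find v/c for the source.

λ'/λ₀ = 0.6947 < 1 (blueshift), so the source is approaching.
λ'/λ₀ = √((1 − β)/(1 + β)) for an approaching source ⇒ β = (1 − r²)/(1 + r²) with r = λ'/λ₀.
β = (1 − 0.4826)/(1 + 0.4826) ≈ 0.349.

0.349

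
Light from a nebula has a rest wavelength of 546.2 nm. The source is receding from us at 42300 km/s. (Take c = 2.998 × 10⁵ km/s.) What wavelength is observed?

629.6 nm

β = v/c = 42300/299800 = 0.1411.
Relativistic Doppler for wavelength: λ' = λ₀ · √((1 + β)/(1 − β)).
λ' = 546.2 × √(1.1411/0.8589) = 546.2 × 1.15262 ≈ 629.6 nm.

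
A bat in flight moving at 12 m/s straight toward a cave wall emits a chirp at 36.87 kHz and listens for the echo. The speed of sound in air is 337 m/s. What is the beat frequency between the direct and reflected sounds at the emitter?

2723 Hz

The cave wall receives the sound from a moving source: f₁ = f₀ · v/(v − v_e) = 36.87 × 337/325 ≈ 38.23 kHz.
On the return leg the bat in flight is a moving observer: f₂ = f₁ · (v + v_e)/v = 38.23 × 349/337 ≈ 39.59 kHz.
Beat against the emitted tone (with f₀ = 36870 Hz): |f₂ − f₀| = 2v_e·f₀/(v − v_e) = 2 × 12 × 36870/325 ≈ 2723 Hz.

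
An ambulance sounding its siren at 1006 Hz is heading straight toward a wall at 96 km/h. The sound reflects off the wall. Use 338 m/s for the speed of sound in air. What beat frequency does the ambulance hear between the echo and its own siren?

96 km/h = 26.67 m/s.
The wall receives the sound from a moving source: f₁ = f₀ · v/(v − v_e) = 1006 × 338/311.33 ≈ 1092.2 Hz.
On the return leg the ambulance is a moving observer: f₂ = f₁ · (v + v_e)/v = 1092.2 × 364.67/338 ≈ 1178.3 Hz.
Beat against the emitted tone: |f₂ − f₀| = 2v_e·f₀/(v − v_e) = 2 × 26.67 × 1006/311.33 ≈ 172 Hz.

172 Hz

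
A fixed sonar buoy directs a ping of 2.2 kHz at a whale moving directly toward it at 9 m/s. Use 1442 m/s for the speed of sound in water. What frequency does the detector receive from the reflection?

The whale first receives the wave as a moving observer: f₁ = f₀ · (v + u)/v = 2.2 × (1442 + 9)/1442 ≈ 2.21 kHz.
The reflection then acts as a moving source: f₂ = f₁ · v/(v − u) ≈ 2.23 kHz.

2.23 kHz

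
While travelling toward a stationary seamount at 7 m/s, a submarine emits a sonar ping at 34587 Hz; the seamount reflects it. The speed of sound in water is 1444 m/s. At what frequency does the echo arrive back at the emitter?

The seamount receives the sound from a moving source: f₁ = f₀ · v/(v − v_e) = 34587 × 1444/1437 ≈ 34755 Hz.
On the return leg the submarine is a moving observer: f₂ = f₁ · (v + v_e)/v = 34755 × 1451/1444 ≈ 34924 Hz.

34924 Hz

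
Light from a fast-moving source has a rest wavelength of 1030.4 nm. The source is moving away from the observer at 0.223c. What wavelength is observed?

Relativistic Doppler for wavelength: λ' = λ₀ · √((1 + β)/(1 − β)).
λ' = 1030.4 × √(1.2230/0.7770) = 1030.4 × 1.25459 ≈ 1292.7 nm.

1292.7 nm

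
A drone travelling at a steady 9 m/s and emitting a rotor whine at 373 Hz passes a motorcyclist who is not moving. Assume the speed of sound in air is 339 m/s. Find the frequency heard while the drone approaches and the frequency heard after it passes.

Approaching: f₁ = f · v/(v − v_s) = 373 × 339/330 ≈ 383 Hz.
Receding: f₂ = f · v/(v + v_s) = 373 × 339/348 ≈ 363 Hz.

383 Hz approaching; 363 Hz receding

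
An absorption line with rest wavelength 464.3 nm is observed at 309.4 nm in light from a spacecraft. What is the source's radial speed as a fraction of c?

λ'/λ₀ = 0.6664 < 1 (blueshift), so the source is approaching.
λ'/λ₀ = √((1 − β)/(1 + β)) for an approaching source ⇒ β = (1 − r²)/(1 + r²) with r = λ'/λ₀.
β = (1 − 0.4441)/(1 + 0.4441) ≈ 0.385.

0.385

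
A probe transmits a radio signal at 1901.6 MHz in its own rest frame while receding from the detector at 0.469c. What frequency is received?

1143.3 MHz

Relativistic Doppler for frequency: f' = f₀ · √((1 − β)/(1 + β)).
f' = 1901.6 × √(0.5310/1.4690) = 1901.6 × 0.60122 ≈ 1143.3 MHz.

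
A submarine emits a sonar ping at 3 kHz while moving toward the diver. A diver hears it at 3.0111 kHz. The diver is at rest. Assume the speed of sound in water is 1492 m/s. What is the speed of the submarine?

f' = f · v/(v − v_s) ⇒ v_s = v · |1 − f/f'|.
v_s = 1492 × |1 − 3/3.0111| = 1492 × 0.003686 ≈ 5.5 m/s.

5.5 m/s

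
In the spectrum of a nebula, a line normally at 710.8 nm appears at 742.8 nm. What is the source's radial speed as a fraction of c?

λ'/λ₀ = 1.0450 > 1 (redshift), so the source is receding.
λ'/λ₀ = √((1 + β)/(1 − β)) for a receding source ⇒ β = (r² − 1)/(r² + 1) with r = λ'/λ₀.
β = (1.0921 − 1)/(1.0921 + 1) ≈ 0.044.

0.044c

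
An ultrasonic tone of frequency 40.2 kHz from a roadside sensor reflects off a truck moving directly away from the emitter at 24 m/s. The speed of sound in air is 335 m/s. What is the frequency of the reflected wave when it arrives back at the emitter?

The truck first receives the wave as a moving observer: f₁ = f₀ · (v − u)/v = 40.2 × (335 − 24)/335 ≈ 37.3 kHz.
On reflection it acts as a source moving away from the stationary detector: f₂ = f₁ · v/(v + u) = 37.3 × 335/359 ≈ 34.8 kHz.

34.8 kHz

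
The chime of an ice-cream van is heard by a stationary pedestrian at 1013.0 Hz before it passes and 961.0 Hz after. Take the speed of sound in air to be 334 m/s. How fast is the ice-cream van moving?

8.8 m/s

f₁/f₂ = (v + v_s)/(v − v_s), so v_s = v · (f₁ − f₂)/(f₁ + f₂).
v_s = 334 × (1013.0 − 961.0)/(1013.0 + 961.0) = 334 × 52.0/1974.0 ≈ 8.8 m/s.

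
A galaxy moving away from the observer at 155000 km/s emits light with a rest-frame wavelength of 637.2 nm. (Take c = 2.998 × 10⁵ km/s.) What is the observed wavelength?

β = v/c = 155000/299800 = 0.5170.
Relativistic Doppler for wavelength: λ' = λ₀ · √((1 + β)/(1 − β)).
λ' = 637.2 × √(1.5170/0.4830) = 637.2 × 1.77225 ≈ 1129.3 nm.

1129.3 nm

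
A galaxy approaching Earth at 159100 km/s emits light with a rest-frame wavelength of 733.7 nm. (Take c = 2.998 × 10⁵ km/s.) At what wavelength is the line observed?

β = v/c = 159100/299800 = 0.5307.
Relativistic Doppler for wavelength: λ' = λ₀ · √((1 − β)/(1 + β)).
λ' = 733.7 × √(0.4693/1.5307) = 733.7 × 0.55372 ≈ 406.3 nm.

406.3 nm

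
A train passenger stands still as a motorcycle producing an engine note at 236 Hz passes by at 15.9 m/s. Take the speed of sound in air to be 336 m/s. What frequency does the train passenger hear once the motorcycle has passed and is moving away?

225 Hz

Receding: f₂ = f · v/(v + v_s) = 236 × 336/351.9 ≈ 225 Hz.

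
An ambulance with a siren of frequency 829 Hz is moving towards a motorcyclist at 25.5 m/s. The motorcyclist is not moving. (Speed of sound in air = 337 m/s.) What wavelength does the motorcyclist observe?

37.6 cm

Only the source moves, toward the listener, so f' = f · v/(v − v_s).
f' = 829 × 337/(337 − 25.5) ≈ 897 Hz.
λ' = v/f' = 337/896.864 ≈ 37.6 cm.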